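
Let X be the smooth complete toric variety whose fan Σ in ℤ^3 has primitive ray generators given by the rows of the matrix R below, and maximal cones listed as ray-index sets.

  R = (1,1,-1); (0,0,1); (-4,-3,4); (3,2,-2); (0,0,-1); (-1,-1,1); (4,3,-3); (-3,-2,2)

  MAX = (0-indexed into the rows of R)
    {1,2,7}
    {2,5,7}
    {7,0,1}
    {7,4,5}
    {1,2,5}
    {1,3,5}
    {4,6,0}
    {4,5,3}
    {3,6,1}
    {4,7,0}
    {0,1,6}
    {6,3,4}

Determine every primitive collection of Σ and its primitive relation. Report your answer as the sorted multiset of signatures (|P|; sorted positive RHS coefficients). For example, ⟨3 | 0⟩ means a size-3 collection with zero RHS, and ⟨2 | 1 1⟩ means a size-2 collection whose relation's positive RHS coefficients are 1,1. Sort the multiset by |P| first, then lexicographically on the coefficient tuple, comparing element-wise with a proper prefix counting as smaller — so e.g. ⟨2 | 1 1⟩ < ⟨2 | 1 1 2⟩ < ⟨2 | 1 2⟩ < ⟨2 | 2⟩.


11 minimal non-faces of Δ(Σ) (on 8 rays):

  P = {0,5}:  v_{0} + v_{5} = 0  →  sig = ⟨2 | 0⟩
  P = {1,4}:  v_{1} + v_{4} = 0  →  sig = ⟨2 | 0⟩
  P = {3,7}:  v_{3} + v_{7} = 0  →  sig = ⟨2 | 0⟩
  P = {0,3}:  v_{0} + v_{3} = v_{6}  →  sig = ⟨2 | 1⟩
  P = {2,6}:  v_{2} + v_{6} = v_{1}  →  sig = ⟨2 | 1⟩
  P = {5,6}:  v_{5} + v_{6} = v_{3}  →  sig = ⟨2 | 1⟩
  P = {6,7}:  v_{6} + v_{7} = v_{0}  →  sig = ⟨2 | 1⟩
  P = {0,2}:  v_{0} + v_{2} = v_{1} + v_{7}  →  sig = ⟨2 | 1 1⟩
  P = {2,3}:  v_{2} + v_{3} = v_{1} + v_{5}  →  sig = ⟨2 | 1 1⟩
  P = {2,4}:  v_{2} + v_{4} = v_{5} + v_{7}  →  sig = ⟨2 | 1 1⟩
  P = {1,5,7}:  v_{1} + v_{5} + v_{7} = v_{2}  →  sig = ⟨3 | 1⟩

Sorted signature multiset PRS(X):
{ ⟨2 | 0⟩ ×3,  ⟨2 | 1⟩ ×4,  ⟨2 | 1 1⟩ ×3,  ⟨3 | 1⟩ }


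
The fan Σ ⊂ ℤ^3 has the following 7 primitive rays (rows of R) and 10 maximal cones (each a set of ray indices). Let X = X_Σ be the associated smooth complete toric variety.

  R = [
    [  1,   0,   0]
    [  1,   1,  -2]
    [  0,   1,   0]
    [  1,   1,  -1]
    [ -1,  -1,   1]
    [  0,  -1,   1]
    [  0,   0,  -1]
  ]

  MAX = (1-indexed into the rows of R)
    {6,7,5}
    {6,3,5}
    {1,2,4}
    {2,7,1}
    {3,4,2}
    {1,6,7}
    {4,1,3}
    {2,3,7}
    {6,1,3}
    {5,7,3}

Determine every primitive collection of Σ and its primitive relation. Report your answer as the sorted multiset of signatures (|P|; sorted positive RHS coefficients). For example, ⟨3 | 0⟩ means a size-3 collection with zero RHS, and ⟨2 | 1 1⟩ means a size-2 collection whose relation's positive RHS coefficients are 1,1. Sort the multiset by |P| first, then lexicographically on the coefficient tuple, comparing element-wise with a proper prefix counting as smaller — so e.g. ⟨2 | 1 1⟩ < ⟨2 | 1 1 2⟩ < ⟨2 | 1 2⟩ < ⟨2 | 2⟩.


9 collections generate NE(X_Σ); each relation:

  P = {4,5}:  v_{4} + v_{5} = 0  ⇒ sig = ⟨2 | 0⟩
  P = {1,5}:  v_{1} + v_{5} = v_{6}  ⇒ sig = ⟨2 | 1⟩
  P = {2,5}:  v_{2} + v_{5} = v_{7}  ⇒ sig = ⟨2 | 1⟩
  P = {4,6}:  v_{4} + v_{6} = v_{1}  ⇒ sig = ⟨2 | 1⟩
  P = {4,7}:  v_{4} + v_{7} = v_{2}  ⇒ sig = ⟨2 | 1⟩
  P = {2,6}:  v_{2} + v_{6} = v_{1} + v_{7}  ⇒ sig = ⟨2 | 1 1⟩
  P = {3,6,7}:  v_{3} + v_{6} + v_{7} = 0  ⇒ sig = ⟨3 | 0⟩
  P = {1,3,7}:  v_{1} + v_{3} + v_{7} = v_{4}  ⇒ sig = ⟨3 | 1⟩
  P = {1,2,3}:  v_{1} + v_{2} + v_{3} = 2·v_{4}  ⇒ sig = ⟨3 | 2⟩

so the primitive-relation signature multiset is
[⟨2 | 0⟩, ⟨2 | 1⟩, ⟨2 | 1⟩, ⟨2 | 1⟩, ⟨2 | 1⟩, ⟨2 | 1 1⟩, ⟨3 | 0⟩, ⟨3 | 1⟩, ⟨3 | 2⟩]


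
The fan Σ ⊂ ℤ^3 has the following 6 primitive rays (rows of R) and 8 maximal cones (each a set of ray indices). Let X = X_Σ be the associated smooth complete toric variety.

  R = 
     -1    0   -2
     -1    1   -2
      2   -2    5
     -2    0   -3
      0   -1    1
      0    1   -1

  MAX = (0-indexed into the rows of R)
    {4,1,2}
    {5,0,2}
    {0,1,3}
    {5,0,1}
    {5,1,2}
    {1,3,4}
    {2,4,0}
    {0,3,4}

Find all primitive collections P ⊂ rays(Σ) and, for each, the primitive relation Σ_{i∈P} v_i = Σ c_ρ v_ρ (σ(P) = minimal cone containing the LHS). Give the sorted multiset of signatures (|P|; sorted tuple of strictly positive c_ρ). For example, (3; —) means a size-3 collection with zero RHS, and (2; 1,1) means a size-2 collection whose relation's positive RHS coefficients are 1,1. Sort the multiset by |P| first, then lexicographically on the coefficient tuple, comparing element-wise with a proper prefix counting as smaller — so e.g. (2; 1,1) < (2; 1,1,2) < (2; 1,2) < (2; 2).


Primitive collections (5):

  {4,5}:  v_{4} + v_{5} = 0 — sig = (2; —)
  {3,5}:  v_{3} + v_{5} = v_{0} + v_{1} — sig = (2; 1,1)
  {2,3}:  v_{2} + v_{3} = 2·v_{4} — sig = (2; 2)
  {0,1,2}:  v_{0} + v_{1} + v_{2} = v_{4} — sig = (3; 1)
  {0,1,4}:  v_{0} + v_{1} + v_{4} = v_{3} — sig = (3; 1)

Hence PRS(X_Σ) =
    (2; —)
    (2; 1,1)
    (2; 2)
    (3; 1)
    (3; 1)


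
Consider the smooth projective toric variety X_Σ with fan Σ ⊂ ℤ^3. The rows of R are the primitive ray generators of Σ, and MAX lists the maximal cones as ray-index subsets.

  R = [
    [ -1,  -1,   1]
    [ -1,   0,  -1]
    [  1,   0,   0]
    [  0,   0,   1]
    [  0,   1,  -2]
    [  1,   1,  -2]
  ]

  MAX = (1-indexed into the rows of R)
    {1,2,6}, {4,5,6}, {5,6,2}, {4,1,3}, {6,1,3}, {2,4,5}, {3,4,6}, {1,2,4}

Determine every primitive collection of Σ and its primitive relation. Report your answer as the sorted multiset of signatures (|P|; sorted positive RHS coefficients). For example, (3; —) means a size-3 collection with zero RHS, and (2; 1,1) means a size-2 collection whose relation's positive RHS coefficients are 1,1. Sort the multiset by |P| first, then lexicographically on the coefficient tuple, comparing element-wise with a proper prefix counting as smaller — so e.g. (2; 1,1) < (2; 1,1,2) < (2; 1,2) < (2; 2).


Δ(Σ) — 6 vertices, 5 min non-faces:

  {1,5}:  v_{1} + v_{5} = v_{2}  →  sig = (2; 1)
  {3,5}:  v_{3} + v_{5} = v_{6}  →  sig = (2; 1)
  {2,3}:  v_{2} + v_{3} = v_{1} + v_{6}  →  sig = (2; 1,1)
  {1,4,6}:  v_{1} + v_{4} + v_{6} = 0  →  sig = (3; —)
  {2,4,6}:  v_{2} + v_{4} + v_{6} = v_{5}  →  sig = (3; 1)

Signatures (|P|; sorted positive RHS coefficients), sorted:
    (2; 1)
    (2; 1)
    (2; 1,1)
    (3; —)
    (3; 1)


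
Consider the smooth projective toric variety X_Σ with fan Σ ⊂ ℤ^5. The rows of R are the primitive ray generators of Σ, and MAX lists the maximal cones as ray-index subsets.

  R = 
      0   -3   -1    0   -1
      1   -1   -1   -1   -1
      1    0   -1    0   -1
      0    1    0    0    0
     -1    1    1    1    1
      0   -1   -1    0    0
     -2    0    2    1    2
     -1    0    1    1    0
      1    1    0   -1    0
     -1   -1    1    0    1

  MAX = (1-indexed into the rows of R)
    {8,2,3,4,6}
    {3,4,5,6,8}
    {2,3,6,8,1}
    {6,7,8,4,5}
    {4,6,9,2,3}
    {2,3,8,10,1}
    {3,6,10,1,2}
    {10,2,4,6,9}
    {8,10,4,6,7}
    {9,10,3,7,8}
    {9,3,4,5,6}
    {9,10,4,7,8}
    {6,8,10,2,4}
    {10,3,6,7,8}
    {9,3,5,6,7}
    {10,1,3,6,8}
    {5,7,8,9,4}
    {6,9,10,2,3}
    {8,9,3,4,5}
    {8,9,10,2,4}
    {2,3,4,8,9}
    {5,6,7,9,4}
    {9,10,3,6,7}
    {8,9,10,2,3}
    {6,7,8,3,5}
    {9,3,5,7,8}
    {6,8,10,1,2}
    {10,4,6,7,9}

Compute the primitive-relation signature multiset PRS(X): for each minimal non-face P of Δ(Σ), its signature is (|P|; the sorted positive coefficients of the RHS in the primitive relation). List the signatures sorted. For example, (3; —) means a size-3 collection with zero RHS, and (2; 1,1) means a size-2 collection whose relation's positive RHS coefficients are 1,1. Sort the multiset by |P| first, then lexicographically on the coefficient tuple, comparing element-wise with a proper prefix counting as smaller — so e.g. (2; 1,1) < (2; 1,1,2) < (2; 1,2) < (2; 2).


Minimal non-faces — 11 found among 10 rays, 28 max cones:

  P = {2,5}:  v_{2} + v_{5} = 0  so sig = (2; —)
  P = {2,7}:  v_{2} + v_{7} = v_{10}  so sig = (2; 1)
  P = {5,10}:  v_{5} + v_{10} = v_{7}  so sig = (2; 1)
  P = {1,4}:  v_{1} + v_{4} = v_{2} + v_{6} + v_{8}  so sig = (2; 1,1,1)
  P = {1,9}:  v_{1} + v_{9} = v_{2} + v_{3} + v_{10}  so sig = (2; 1,1,1)
  P = {1,5}:  v_{1} + v_{5} = v_{3} + v_{6} + v_{8} + v_{10}  so sig = (2; 1,1,1,1)
  P = {1,7}:  v_{1} + v_{7} = v_{3} + v_{6} + v_{8} + 2·v_{10}  so sig = (2; 1,1,1,2)
  P = {3,4,10}:  v_{3} + v_{4} + v_{10} = 0  so sig = (3; —)
  P = {6,8,9}:  v_{6} + v_{8} + v_{9} = 0  so sig = (3; —)
  P = {3,4,7}:  v_{3} + v_{4} + v_{7} = v_{5}  so sig = (3; 1)
  P = {2,3,6,8,10}:  v_{2} + v_{3} + v_{6} + v_{8} + v_{10} = v_{1}  so sig = (5; 1)

Signatures (|P|; sorted positive RHS coefficients), sorted:
    (2; —)
    (2; 1)
    (2; 1)
    (2; 1,1,1)
    (2; 1,1,1)
    (2; 1,1,1,1)
    (2; 1,1,1,2)
    (3; —)
    (3; —)
    (3; 1)
    (5; 1)


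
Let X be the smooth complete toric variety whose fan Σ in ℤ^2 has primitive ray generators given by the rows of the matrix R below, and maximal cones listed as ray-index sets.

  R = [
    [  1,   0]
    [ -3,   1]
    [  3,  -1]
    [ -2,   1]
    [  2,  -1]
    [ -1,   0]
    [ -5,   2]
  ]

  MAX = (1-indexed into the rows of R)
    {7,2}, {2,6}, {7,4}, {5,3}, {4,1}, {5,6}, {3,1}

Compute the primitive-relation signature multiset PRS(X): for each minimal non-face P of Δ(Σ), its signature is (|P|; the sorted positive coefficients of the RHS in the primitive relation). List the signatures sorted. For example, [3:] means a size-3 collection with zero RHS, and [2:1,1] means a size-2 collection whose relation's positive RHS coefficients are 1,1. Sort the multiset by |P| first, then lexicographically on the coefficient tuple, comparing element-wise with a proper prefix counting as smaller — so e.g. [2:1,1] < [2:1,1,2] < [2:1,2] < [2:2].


The 14 primitive collections of Σ (r=7, n=2):

  {1,6}:  v_{1} + v_{6} = 0  ⇒ sig = [2:]
  {2,3}:  v_{2} + v_{3} = 0  ⇒ sig = [2:]
  {4,5}:  v_{4} + v_{5} = 0  ⇒ sig = [2:]
  {1,2}:  v_{1} + v_{2} = v_{4}  ⇒ sig = [2:1]
  {1,5}:  v_{1} + v_{5} = v_{3}  ⇒ sig = [2:1]
  {2,4}:  v_{2} + v_{4} = v_{7}  ⇒ sig = [2:1]
  {2,5}:  v_{2} + v_{5} = v_{6}  ⇒ sig = [2:1]
  {3,4}:  v_{3} + v_{4} = v_{1}  ⇒ sig = [2:1]
  {3,6}:  v_{3} + v_{6} = v_{5}  ⇒ sig = [2:1]
  {3,7}:  v_{3} + v_{7} = v_{4}  ⇒ sig = [2:1]
  {4,6}:  v_{4} + v_{6} = v_{2}  ⇒ sig = [2:1]
  {5,7}:  v_{5} + v_{7} = v_{2}  ⇒ sig = [2:1]
  {1,7}:  v_{1} + v_{7} = 2·v_{4}  ⇒ sig = [2:2]
  {6,7}:  v_{6} + v_{7} = 2·v_{2}  ⇒ sig = [2:2]

so the primitive-relation signature multiset is
    [2:]
    [2:]
    [2:]
    [2:1]
    [2:1]
    [2:1]
    [2:1]
    [2:1]
    [2:1]
    [2:1]
    [2:1]
    [2:1]
    [2:2]
    [2:2]


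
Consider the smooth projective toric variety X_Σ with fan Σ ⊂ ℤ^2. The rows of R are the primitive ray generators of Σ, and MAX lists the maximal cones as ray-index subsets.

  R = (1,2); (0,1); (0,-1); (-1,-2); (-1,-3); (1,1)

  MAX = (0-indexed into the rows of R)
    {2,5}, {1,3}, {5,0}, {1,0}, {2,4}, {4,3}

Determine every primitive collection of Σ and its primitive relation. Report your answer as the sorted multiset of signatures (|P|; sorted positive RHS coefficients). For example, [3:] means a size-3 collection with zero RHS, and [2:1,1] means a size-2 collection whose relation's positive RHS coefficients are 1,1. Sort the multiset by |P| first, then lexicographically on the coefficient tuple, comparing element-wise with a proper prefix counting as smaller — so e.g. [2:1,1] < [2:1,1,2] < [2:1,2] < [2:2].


Minimal non-faces — 9 found among 6 rays, 6 max cones:

  P={0,3}:  v_{0} + v_{3} = 0 — sig = [2:]
  P={1,2}:  v_{1} + v_{2} = 0 — sig = [2:]
  P={0,2}:  v_{0} + v_{2} = v_{5} — sig = [2:1]
  P={0,4}:  v_{0} + v_{4} = v_{2} — sig = [2:1]
  P={1,4}:  v_{1} + v_{4} = v_{3} — sig = [2:1]
  P={1,5}:  v_{1} + v_{5} = v_{0} — sig = [2:1]
  P={2,3}:  v_{2} + v_{3} = v_{4} — sig = [2:1]
  P={3,5}:  v_{3} + v_{5} = v_{2} — sig = [2:1]
  P={4,5}:  v_{4} + v_{5} = 2·v_{2} — sig = [2:2]

Hence PRS(X_Σ) =
[[2:], [2:], [2:1], [2:1], [2:1], [2:1], [2:1], [2:1], [2:2]]


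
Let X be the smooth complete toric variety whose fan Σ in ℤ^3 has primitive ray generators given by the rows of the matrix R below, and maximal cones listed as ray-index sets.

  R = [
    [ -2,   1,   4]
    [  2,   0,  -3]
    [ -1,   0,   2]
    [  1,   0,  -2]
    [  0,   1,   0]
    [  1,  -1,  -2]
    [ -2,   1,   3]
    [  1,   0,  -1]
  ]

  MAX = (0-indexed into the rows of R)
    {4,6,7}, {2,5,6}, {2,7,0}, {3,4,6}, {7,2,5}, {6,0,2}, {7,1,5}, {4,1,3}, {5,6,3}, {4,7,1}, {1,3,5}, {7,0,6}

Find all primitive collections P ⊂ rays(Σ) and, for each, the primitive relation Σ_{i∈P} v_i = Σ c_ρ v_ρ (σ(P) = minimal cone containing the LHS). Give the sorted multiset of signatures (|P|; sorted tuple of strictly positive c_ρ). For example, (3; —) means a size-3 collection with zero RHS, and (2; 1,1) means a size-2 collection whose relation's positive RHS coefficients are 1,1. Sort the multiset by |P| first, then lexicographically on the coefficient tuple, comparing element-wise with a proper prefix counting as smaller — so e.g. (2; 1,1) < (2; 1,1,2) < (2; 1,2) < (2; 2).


|primitive collections| = 12. Relations:

  • {2,3}:  v_{2} + v_{3} = 0  →  sig = (2; —)
  • {0,5}:  v_{0} + v_{5} = v_{2}  →  sig = (2; 1)
  • {1,2}:  v_{1} + v_{2} = v_{7}  →  sig = (2; 1)
  • {1,6}:  v_{1} + v_{6} = v_{4}  →  sig = (2; 1)
  • {3,7}:  v_{3} + v_{7} = v_{1}  →  sig = (2; 1)
  • {4,5}:  v_{4} + v_{5} = v_{3}  →  sig = (2; 1)
  • {0,3}:  v_{0} + v_{3} = v_{6} + v_{7}  →  sig = (2; 1,1)
  • {2,4}:  v_{2} + v_{4} = v_{6} + v_{7}  →  sig = (2; 1,1)
  • {0,1}:  v_{0} + v_{1} = v_{6} + 2·v_{7}  →  sig = (2; 1,2)
  • {0,4}:  v_{0} + v_{4} = 2·v_{6} + 2·v_{7}  →  sig = (2; 2,2)
  • {5,6,7}:  v_{5} + v_{6} + v_{7} = 0  →  sig = (3; —)
  • {2,6,7}:  v_{2} + v_{6} + v_{7} = v_{0}  →  sig = (3; 1)

Signatures (|P|; sorted positive RHS coefficients), sorted:
[(2; —), (2; 1), (2; 1), (2; 1), (2; 1), (2; 1), (2; 1,1), (2; 1,1), (2; 1,2), (2; 2,2), (3; —), (3; 1)]


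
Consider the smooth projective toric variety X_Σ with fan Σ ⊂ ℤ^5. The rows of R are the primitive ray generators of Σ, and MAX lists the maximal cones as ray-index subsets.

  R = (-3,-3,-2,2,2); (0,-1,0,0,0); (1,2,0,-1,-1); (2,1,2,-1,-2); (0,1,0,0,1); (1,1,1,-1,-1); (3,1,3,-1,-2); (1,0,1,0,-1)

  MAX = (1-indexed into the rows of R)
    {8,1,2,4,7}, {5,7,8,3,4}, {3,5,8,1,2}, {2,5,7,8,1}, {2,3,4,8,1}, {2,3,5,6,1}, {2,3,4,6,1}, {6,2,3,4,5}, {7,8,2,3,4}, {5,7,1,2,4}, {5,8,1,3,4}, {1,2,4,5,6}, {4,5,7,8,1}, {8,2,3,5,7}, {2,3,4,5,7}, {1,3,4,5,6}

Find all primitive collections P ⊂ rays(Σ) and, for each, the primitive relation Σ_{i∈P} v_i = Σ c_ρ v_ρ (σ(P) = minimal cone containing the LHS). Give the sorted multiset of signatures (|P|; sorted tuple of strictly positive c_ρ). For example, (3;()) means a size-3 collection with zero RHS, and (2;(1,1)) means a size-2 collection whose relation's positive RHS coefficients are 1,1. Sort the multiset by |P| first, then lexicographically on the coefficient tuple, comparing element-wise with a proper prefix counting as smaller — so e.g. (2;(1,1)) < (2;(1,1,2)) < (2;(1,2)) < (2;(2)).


Σ has 5 primitive collections:

  P = {6,8}:  v_{6} + v_{8} = v_{4}  →  sig = (2;(1))
  P = {6,7}:  v_{6} + v_{7} = v_{2} + 2·v_{4} + v_{5}  →  sig = (2;(1,1,2))
  P = {1,3,7}:  v_{1} + v_{3} + v_{7} = v_{8}  →  sig = (3;(1))
  P = {2,4,5,8}:  v_{2} + v_{4} + v_{5} + v_{8} = v_{7}  →  sig = (4;(1))
  P = {1,2,3,4,5}:  v_{1} + v_{2} + v_{3} + v_{4} + v_{5} = 0  →  sig = (5;())

so the primitive-relation signature multiset is
    |P|=2: 2 collections, coeffs (1), (1,1,2)
    |P|=3: 1 collection, coeffs (1)
    |P|=4: 1 collection, coeffs (1)
    |P|=5: 1 collection, coeffs ()


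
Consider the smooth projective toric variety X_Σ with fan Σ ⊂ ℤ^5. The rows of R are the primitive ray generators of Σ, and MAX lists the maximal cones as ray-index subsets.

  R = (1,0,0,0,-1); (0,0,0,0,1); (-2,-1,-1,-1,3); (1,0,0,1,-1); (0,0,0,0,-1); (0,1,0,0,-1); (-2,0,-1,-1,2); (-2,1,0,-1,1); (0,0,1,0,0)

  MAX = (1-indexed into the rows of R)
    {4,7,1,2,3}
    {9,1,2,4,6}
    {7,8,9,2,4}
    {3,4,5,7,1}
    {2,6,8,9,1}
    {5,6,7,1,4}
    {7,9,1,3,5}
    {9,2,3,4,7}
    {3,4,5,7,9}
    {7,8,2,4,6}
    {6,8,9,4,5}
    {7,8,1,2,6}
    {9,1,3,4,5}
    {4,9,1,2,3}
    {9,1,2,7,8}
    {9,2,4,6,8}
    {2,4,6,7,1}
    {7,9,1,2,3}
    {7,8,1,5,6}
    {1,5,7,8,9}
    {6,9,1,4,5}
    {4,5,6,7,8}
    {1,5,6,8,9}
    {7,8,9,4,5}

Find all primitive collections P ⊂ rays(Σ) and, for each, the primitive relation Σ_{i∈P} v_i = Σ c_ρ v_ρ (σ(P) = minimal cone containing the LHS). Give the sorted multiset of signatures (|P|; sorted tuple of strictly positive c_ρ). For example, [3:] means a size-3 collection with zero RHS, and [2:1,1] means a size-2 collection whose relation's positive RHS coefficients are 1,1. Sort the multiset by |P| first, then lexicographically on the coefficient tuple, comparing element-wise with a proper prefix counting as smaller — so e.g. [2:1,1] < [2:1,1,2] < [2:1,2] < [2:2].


Σ has 6 primitive collections:

  P = {2,5}:  v_{2} + v_{5} = 0  ⇒ sig = [2:]
  P = {3,6}:  v_{3} + v_{6} = v_{7}  ⇒ sig = [2:1]
  P = {3,8}:  v_{3} + v_{8} = 2·v_{7} + v_{9}  ⇒ sig = [2:1,2]
  P = {1,4,8}:  v_{1} + v_{4} + v_{8} = v_{6}  ⇒ sig = [3:1]
  P = {6,7,9}:  v_{6} + v_{7} + v_{9} = v_{8}  ⇒ sig = [3:1]
  P = {1,4,7,9}:  v_{1} + v_{4} + v_{7} + v_{9} = 0  ⇒ sig = [4:]

so the primitive-relation signature multiset is
{ [2:],  [2:1],  [2:1,2],  [3:1] ×2,  [4:] }


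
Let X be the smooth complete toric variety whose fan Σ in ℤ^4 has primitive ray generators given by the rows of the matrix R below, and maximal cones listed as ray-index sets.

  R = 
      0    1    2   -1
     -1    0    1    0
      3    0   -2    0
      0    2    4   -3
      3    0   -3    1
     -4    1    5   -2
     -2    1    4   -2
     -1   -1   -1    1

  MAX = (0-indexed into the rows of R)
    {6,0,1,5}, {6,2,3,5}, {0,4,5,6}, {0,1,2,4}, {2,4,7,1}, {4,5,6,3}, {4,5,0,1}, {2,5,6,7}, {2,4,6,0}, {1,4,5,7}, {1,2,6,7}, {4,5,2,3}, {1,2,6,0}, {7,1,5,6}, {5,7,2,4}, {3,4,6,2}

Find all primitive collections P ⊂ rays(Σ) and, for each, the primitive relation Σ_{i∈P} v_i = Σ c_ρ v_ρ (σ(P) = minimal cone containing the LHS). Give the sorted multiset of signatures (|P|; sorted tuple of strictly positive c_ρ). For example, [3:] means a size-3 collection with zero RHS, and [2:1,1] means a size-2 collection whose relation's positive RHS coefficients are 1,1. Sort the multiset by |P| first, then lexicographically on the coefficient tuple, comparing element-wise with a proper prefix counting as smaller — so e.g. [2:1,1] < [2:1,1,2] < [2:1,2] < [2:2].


Δ(Σ) — 8 vertices, 9 min non-faces:

  • {0,7}:  v_{0} + v_{7} = v_{1} — sig = [2:1]
  • {3,7}:  v_{3} + v_{7} = v_{2} + v_{5} — sig = [2:1,1]
  • {1,3}:  v_{1} + v_{3} = v_{4} + 2·v_{6} — sig = [2:1,2]
  • {0,3}:  v_{0} + v_{3} = 2·v_{4} + 3·v_{6} — sig = [2:2,3]
  • {4,6,7}:  v_{4} + v_{6} + v_{7} = 0 — sig = [3:]
  • {1,2,5}:  v_{1} + v_{2} + v_{5} = v_{6} — sig = [3:1]
  • {1,4,6}:  v_{1} + v_{4} + v_{6} = v_{0} — sig = [3:1]
  • {0,2,5}:  v_{0} + v_{2} + v_{5} = v_{4} + 2·v_{6} — sig = [3:1,2]
  • {2,4,5,6}:  v_{2} + v_{4} + v_{5} + v_{6} = v_{3} — sig = [4:1]

Hence PRS(X_Σ) =
[[2:1], [2:1,1], [2:1,2], [2:2,3], [3:], [3:1], [3:1], [3:1,2], [4:1]]


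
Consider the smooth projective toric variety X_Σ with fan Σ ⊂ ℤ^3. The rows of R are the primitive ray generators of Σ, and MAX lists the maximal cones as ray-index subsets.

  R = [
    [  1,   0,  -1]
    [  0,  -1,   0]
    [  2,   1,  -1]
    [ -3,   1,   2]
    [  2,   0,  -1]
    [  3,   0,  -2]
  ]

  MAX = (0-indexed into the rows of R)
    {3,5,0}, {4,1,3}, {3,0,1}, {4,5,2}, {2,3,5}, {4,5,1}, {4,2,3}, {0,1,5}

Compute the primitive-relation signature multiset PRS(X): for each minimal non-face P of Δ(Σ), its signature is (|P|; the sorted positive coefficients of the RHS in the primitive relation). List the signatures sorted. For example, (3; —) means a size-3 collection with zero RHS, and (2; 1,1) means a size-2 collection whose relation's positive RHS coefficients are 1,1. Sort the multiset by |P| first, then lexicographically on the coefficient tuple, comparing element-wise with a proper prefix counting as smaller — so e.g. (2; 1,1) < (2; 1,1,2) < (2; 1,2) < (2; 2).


Σ has 5 primitive collections:

  • {0,4}:  v_{0} + v_{4} = v_{5}  ⟹  sig = (2; 1)
  • {1,2}:  v_{1} + v_{2} = v_{4}  ⟹  sig = (2; 1)
  • {0,2}:  v_{0} + v_{2} = v_{3} + 2·v_{5}  ⟹  sig = (2; 1,2)
  • {1,3,5}:  v_{1} + v_{3} + v_{5} = 0  ⟹  sig = (3; —)
  • {3,4,5}:  v_{3} + v_{4} + v_{5} = v_{2}  ⟹  sig = (3; 1)

Sorted signature multiset PRS(X):
{ (2; 1) ×2,  (2; 1,2),  (3; —),  (3; 1) }


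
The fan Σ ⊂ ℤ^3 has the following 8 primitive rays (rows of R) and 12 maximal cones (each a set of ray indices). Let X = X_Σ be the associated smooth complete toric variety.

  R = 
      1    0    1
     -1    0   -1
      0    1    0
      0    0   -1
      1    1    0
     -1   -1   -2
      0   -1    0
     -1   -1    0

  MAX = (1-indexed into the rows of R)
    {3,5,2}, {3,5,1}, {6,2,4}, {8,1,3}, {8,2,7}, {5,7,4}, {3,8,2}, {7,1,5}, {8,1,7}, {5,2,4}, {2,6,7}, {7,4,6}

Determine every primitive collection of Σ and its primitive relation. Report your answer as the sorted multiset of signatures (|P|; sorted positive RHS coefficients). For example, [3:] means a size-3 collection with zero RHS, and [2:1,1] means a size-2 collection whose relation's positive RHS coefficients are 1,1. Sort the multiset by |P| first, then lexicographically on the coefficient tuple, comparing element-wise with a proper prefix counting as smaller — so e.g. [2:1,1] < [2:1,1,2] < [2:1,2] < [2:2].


The 12 primitive collections of Σ (r=8, n=3):

  P={1,2}:  v_{1} + v_{2} = 0  ⇒ sig = [2:]
  P={3,7}:  v_{3} + v_{7} = 0  ⇒ sig = [2:]
  P={5,8}:  v_{5} + v_{8} = 0  ⇒ sig = [2:]
  P={1,4}:  v_{1} + v_{4} = v_{5} + v_{7}  ⇒ sig = [2:1,1]
  P={1,6}:  v_{1} + v_{6} = v_{4} + v_{7}  ⇒ sig = [2:1,1]
  P={3,4}:  v_{3} + v_{4} = v_{2} + v_{5}  ⇒ sig = [2:1,1]
  P={3,6}:  v_{3} + v_{6} = v_{2} + v_{4}  ⇒ sig = [2:1,1]
  P={4,8}:  v_{4} + v_{8} = v_{2} + v_{7}  ⇒ sig = [2:1,1]
  P={5,6}:  v_{5} + v_{6} = 2·v_{4}  ⇒ sig = [2:2]
  P={6,8}:  v_{6} + v_{8} = 2·v_{2} + 2·v_{7}  ⇒ sig = [2:2,2]
  P={2,4,7}:  v_{2} + v_{4} + v_{7} = v_{6}  ⇒ sig = [3:1]
  P={2,5,7}:  v_{2} + v_{5} + v_{7} = v_{4}  ⇒ sig = [3:1]

Signatures (|P|; sorted positive RHS coefficients), sorted:
[[2:], [2:], [2:], [2:1,1], [2:1,1], [2:1,1], [2:1,1], [2:1,1], [2:2], [2:2,2], [3:1], [3:1]]


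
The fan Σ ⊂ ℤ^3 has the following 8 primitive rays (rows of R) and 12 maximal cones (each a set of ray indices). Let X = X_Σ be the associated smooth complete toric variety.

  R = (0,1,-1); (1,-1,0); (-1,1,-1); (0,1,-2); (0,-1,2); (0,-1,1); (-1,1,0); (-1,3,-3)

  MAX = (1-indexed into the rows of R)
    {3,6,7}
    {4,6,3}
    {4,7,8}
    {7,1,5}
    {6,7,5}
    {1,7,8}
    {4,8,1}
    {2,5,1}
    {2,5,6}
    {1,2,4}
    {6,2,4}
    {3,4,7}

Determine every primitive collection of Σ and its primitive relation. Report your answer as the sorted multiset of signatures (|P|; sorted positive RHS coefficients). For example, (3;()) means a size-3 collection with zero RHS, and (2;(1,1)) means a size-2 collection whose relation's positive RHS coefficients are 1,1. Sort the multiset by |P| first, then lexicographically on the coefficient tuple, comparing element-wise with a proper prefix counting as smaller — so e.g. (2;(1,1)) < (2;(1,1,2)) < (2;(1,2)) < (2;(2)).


|primitive collections| = 12. Relations:

  P={1,6}:  v_{1} + v_{6} = 0 ; sig = (2;())
  P={2,7}:  v_{2} + v_{7} = 0 ; sig = (2;())
  P={4,5}:  v_{4} + v_{5} = 0 ; sig = (2;())
  P={1,3}:  v_{1} + v_{3} = v_{4} + v_{7} ; sig = (2;(1,1))
  P={2,3}:  v_{2} + v_{3} = v_{4} + v_{6} ; sig = (2;(1,1))
  P={2,8}:  v_{2} + v_{8} = v_{1} + v_{4} ; sig = (2;(1,1))
  P={3,5}:  v_{3} + v_{5} = v_{6} + v_{7} ; sig = (2;(1,1))
  P={5,8}:  v_{5} + v_{8} = v_{1} + v_{7} ; sig = (2;(1,1))
  P={6,8}:  v_{6} + v_{8} = v_{4} + v_{7} ; sig = (2;(1,1))
  P={3,8}:  v_{3} + v_{8} = 2·v_{4} + 2·v_{7} ; sig = (2;(2,2))
  P={1,4,7}:  v_{1} + v_{4} + v_{7} = v_{8} ; sig = (3;(1))
  P={4,6,7}:  v_{4} + v_{6} + v_{7} = v_{3} ; sig = (3;(1))

Signatures (|P|; sorted positive RHS coefficients), sorted:
    |P|=2: 10 collections, coeffs (), (), (), (1,1), (1,1), (1,1), (1,1), (1,1), (1,1), (2,2)
    |P|=3: 2 collections, coeffs (1), (1)


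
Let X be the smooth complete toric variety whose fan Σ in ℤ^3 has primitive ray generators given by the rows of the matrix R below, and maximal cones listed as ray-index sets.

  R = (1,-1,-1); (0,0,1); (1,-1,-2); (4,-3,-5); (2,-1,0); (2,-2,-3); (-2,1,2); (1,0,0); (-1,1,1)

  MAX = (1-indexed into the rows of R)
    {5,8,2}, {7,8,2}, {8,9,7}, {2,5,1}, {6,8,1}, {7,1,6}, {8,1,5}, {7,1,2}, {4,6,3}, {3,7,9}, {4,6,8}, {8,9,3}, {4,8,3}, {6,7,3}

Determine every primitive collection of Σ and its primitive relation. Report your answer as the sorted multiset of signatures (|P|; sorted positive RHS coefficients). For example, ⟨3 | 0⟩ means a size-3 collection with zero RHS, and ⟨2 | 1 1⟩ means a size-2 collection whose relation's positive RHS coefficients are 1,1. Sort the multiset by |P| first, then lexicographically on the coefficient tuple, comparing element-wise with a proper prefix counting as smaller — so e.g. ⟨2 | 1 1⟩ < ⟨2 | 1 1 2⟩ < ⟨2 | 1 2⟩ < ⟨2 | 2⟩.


Δ(Σ) — 9 vertices, 20 min non-faces:

  • {1,9}:  v_{1} + v_{9} = 0  ⇒ sig = ⟨2 | 0⟩
  • {1,3}:  v_{1} + v_{3} = v_{6}  ⇒ sig = ⟨2 | 1⟩
  • {2,3}:  v_{2} + v_{3} = v_{1}  ⇒ sig = ⟨2 | 1⟩
  • {4,7}:  v_{4} + v_{7} = v_{6}  ⇒ sig = ⟨2 | 1⟩
  • {6,9}:  v_{6} + v_{9} = v_{3}  ⇒ sig = ⟨2 | 1⟩
  • {2,9}:  v_{2} + v_{9} = v_{7} + v_{8}  ⇒ sig = ⟨2 | 1 1⟩
  • {5,9}:  v_{5} + v_{9} = v_{2} + v_{8}  ⇒ sig = ⟨2 | 1 1⟩
  • {2,4}:  v_{2} + v_{4} = v_{1} + v_{6} + v_{8}  ⇒ sig = ⟨2 | 1 1 1⟩
  • {1,4}:  v_{1} + v_{4} = 2·v_{6} + v_{8}  ⇒ sig = ⟨2 | 1 2⟩
  • {3,5}:  v_{3} + v_{5} = 2·v_{1} + v_{8}  ⇒ sig = ⟨2 | 1 2⟩
  • {4,9}:  v_{4} + v_{9} = 2·v_{3} + v_{8}  ⇒ sig = ⟨2 | 1 2⟩
  • {4,5}:  v_{4} + v_{5} = 2·v_{1} + v_{6} + 2·v_{8}  ⇒ sig = ⟨2 | 1 2 2⟩
  • {5,6}:  v_{5} + v_{6} = 3·v_{1} + v_{8}  ⇒ sig = ⟨2 | 1 3⟩
  • {2,6}:  v_{2} + v_{6} = 2·v_{1}  ⇒ sig = ⟨2 | 2⟩
  • {5,7}:  v_{5} + v_{7} = 2·v_{2}  ⇒ sig = ⟨2 | 2⟩
  • {3,7,8}:  v_{3} + v_{7} + v_{8} = 0  ⇒ sig = ⟨3 | 0⟩
  • {1,2,8}:  v_{1} + v_{2} + v_{8} = v_{5}  ⇒ sig = ⟨3 | 1⟩
  • {1,7,8}:  v_{1} + v_{7} + v_{8} = v_{2}  ⇒ sig = ⟨3 | 1⟩
  • {3,6,8}:  v_{3} + v_{6} + v_{8} = v_{4}  ⇒ sig = ⟨3 | 1⟩
  • {6,7,8}:  v_{6} + v_{7} + v_{8} = v_{1}  ⇒ sig = ⟨3 | 1⟩

so the primitive-relation signature multiset is
    ⟨2 | 0⟩
    ⟨2 | 1⟩
    ⟨2 | 1⟩
    ⟨2 | 1⟩
    ⟨2 | 1⟩
    ⟨2 | 1 1⟩
    ⟨2 | 1 1⟩
    ⟨2 | 1 1 1⟩
    ⟨2 | 1 2⟩
    ⟨2 | 1 2⟩
    ⟨2 | 1 2⟩
    ⟨2 | 1 2 2⟩
    ⟨2 | 1 3⟩
    ⟨2 | 2⟩
    ⟨2 | 2⟩
    ⟨3 | 0⟩
    ⟨3 | 1⟩
    ⟨3 | 1⟩
    ⟨3 | 1⟩
    ⟨3 | 1⟩


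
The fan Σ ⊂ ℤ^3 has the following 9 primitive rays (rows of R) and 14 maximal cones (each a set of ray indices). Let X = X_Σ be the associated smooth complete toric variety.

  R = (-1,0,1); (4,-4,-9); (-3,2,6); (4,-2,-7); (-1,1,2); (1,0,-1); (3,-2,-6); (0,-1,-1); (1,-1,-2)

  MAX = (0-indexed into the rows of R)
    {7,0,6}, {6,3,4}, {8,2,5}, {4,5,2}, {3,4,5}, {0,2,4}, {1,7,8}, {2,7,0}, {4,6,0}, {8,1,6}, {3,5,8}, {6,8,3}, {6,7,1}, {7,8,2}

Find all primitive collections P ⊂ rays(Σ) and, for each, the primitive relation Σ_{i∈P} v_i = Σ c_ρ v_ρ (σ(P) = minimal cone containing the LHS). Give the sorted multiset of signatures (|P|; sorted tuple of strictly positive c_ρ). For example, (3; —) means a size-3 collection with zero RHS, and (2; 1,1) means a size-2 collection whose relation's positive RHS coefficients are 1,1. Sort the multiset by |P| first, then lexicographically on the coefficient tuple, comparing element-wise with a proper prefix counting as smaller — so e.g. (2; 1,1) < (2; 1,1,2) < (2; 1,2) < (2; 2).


Minimal non-faces — 16 found among 9 rays, 14 max cones:

  {0,5}:  v_{0} + v_{5} = 0  ⟹  sig = (2; —)
  {2,6}:  v_{2} + v_{6} = 0  ⟹  sig = (2; —)
  {4,8}:  v_{4} + v_{8} = 0  ⟹  sig = (2; —)
  {0,3}:  v_{0} + v_{3} = v_{6}  ⟹  sig = (2; 1)
  {0,8}:  v_{0} + v_{8} = v_{7}  ⟹  sig = (2; 1)
  {2,3}:  v_{2} + v_{3} = v_{5}  ⟹  sig = (2; 1)
  {4,7}:  v_{4} + v_{7} = v_{0}  ⟹  sig = (2; 1)
  {5,6}:  v_{5} + v_{6} = v_{3}  ⟹  sig = (2; 1)
  {5,7}:  v_{5} + v_{7} = v_{8}  ⟹  sig = (2; 1)
  {1,2}:  v_{1} + v_{2} = v_{7} + v_{8}  ⟹  sig = (2; 1,1)
  {1,4}:  v_{1} + v_{4} = v_{6} + v_{7}  ⟹  sig = (2; 1,1)
  {3,7}:  v_{3} + v_{7} = v_{6} + v_{8}  ⟹  sig = (2; 1,1)
  {0,1}:  v_{0} + v_{1} = v_{6} + 2·v_{7}  ⟹  sig = (2; 1,2)
  {1,5}:  v_{1} + v_{5} = v_{6} + 2·v_{8}  ⟹  sig = (2; 1,2)
  {1,3}:  v_{1} + v_{3} = 2·v_{6} + 2·v_{8}  ⟹  sig = (2; 2,2)
  {6,7,8}:  v_{6} + v_{7} + v_{8} = v_{1}  ⟹  sig = (3; 1)

Sorted signature multiset PRS(X):
    |P|=2: 15 collections, coeffs (), (), (), (1), (1), (1), (1), (1), (1), (1,1), (1,1), (1,1), (1,2), (1,2), (2,2)
    |P|=3: 1 collection, coeffs (1)


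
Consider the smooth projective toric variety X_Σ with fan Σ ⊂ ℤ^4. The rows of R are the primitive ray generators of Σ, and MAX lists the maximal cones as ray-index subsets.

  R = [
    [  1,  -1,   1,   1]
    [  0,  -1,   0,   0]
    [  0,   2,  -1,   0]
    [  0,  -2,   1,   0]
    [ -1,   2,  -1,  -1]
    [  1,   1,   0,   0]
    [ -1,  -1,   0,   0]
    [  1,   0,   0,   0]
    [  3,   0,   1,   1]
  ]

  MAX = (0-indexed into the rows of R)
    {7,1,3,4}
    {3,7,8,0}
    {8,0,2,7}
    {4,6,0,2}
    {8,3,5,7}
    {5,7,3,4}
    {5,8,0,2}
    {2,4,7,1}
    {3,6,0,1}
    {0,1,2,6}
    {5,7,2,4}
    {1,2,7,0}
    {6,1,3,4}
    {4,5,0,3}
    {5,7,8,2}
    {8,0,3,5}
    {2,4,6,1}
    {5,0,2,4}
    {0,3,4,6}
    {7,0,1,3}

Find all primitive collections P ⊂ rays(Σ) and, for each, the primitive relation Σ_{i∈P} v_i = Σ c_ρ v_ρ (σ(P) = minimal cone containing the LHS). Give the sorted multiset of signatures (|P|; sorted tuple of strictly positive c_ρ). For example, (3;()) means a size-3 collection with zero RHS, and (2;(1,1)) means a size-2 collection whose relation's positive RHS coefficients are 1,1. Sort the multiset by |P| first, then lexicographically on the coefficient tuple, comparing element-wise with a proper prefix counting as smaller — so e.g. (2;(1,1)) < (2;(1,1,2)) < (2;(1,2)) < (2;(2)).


Minimal non-faces — 10 found among 9 rays, 20 max cones:

  P = {2,3}:  v_{2} + v_{3} = 0 — sig = (2;())
  P = {5,6}:  v_{5} + v_{6} = 0 — sig = (2;())
  P = {1,5}:  v_{1} + v_{5} = v_{7} — sig = (2;(1))
  P = {6,7}:  v_{6} + v_{7} = v_{1} — sig = (2;(1))
  P = {6,8}:  v_{6} + v_{8} = v_{0} + v_{7} — sig = (2;(1,1))
  P = {1,8}:  v_{1} + v_{8} = v_{0} + 2·v_{7} — sig = (2;(1,2))
  P = {4,8}:  v_{4} + v_{8} = 2·v_{5} — sig = (2;(2))
  P = {0,1,4}:  v_{0} + v_{1} + v_{4} = 0 — sig = (3;())
  P = {0,4,7}:  v_{0} + v_{4} + v_{7} = v_{5} — sig = (3;(1))
  P = {0,5,7}:  v_{0} + v_{5} + v_{7} = v_{8} — sig = (3;(1))

so the primitive-relation signature multiset is
    (2;())
    (2;())
    (2;(1))
    (2;(1))
    (2;(1,1))
    (2;(1,2))
    (2;(2))
    (3;())
    (3;(1))
    (3;(1))


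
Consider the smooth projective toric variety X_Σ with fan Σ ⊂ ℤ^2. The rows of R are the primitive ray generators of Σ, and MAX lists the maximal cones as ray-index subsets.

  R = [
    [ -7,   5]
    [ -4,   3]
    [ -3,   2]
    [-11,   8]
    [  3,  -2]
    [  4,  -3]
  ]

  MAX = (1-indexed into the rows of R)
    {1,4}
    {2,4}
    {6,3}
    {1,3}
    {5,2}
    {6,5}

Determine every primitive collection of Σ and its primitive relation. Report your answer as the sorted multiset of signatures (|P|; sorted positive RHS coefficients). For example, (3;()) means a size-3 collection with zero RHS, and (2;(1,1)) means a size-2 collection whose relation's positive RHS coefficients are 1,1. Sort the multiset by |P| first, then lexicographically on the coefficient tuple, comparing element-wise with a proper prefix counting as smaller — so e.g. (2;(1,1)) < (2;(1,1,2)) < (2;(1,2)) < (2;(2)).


Σ has 9 primitive collections:

  P = {2,6}:  v_{2} + v_{6} = 0  ⇒ sig = (2;())
  P = {3,5}:  v_{3} + v_{5} = 0  ⇒ sig = (2;())
  P = {1,2}:  v_{1} + v_{2} = v_{4}  ⇒ sig = (2;(1))
  P = {1,5}:  v_{1} + v_{5} = v_{2}  ⇒ sig = (2;(1))
  P = {1,6}:  v_{1} + v_{6} = v_{3}  ⇒ sig = (2;(1))
  P = {2,3}:  v_{2} + v_{3} = v_{1}  ⇒ sig = (2;(1))
  P = {4,6}:  v_{4} + v_{6} = v_{1}  ⇒ sig = (2;(1))
  P = {3,4}:  v_{3} + v_{4} = 2·v_{1}  ⇒ sig = (2;(2))
  P = {4,5}:  v_{4} + v_{5} = 2·v_{2}  ⇒ sig = (2;(2))

Signatures (|P|; sorted positive RHS coefficients), sorted:
    |P|=2: 9 collections, coeffs (), (), (1), (1), (1), (1), (1), (2), (2)


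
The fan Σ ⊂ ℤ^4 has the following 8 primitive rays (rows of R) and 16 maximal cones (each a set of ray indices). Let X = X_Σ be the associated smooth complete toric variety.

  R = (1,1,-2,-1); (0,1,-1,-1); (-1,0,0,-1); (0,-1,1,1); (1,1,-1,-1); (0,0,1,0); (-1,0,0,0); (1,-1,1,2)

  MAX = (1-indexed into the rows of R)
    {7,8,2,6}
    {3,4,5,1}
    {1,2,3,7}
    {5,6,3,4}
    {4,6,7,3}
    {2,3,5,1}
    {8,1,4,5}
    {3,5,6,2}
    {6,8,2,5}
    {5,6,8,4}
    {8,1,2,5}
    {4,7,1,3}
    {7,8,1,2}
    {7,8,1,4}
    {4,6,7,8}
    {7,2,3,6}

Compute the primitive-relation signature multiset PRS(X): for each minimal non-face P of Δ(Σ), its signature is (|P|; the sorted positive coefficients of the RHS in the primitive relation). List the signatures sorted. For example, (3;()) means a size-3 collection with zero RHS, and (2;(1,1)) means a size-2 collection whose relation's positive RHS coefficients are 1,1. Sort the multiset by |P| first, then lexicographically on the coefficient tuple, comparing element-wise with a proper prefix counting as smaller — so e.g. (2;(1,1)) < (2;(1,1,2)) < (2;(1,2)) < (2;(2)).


|primitive collections| = 4. Relations:

  {2,4}:  v_{2} + v_{4} = 0 — sig = (2;())
  {1,6}:  v_{1} + v_{6} = v_{5} — sig = (2;(1))
  {3,8}:  v_{3} + v_{8} = v_{4} — sig = (2;(1))
  {5,7}:  v_{5} + v_{7} = v_{2} — sig = (2;(1))

so the primitive-relation signature multiset is
    (2;())
    (2;(1))
    (2;(1))
    (2;(1))


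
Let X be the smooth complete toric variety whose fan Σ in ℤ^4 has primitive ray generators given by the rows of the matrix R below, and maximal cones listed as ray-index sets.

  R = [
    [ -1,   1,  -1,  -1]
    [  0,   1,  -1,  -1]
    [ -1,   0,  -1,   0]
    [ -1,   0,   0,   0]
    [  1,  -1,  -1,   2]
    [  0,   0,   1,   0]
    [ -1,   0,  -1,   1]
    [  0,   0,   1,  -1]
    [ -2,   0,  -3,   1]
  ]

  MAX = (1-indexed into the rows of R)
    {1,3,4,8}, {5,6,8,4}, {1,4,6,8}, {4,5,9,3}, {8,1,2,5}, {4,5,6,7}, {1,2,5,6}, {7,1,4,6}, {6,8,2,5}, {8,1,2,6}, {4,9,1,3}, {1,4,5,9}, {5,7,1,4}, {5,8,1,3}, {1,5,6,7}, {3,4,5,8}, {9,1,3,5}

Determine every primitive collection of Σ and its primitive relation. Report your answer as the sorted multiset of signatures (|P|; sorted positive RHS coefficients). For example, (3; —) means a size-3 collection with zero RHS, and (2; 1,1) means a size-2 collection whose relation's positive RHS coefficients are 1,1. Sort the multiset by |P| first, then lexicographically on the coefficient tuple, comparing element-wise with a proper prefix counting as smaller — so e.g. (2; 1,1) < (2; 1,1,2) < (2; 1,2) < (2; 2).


14 collections generate NE(X_Σ); each relation:

  P={2,4}:  v_{2} + v_{4} = v_{1}  →  sig = (2; 1)
  P={3,6}:  v_{3} + v_{6} = v_{4}  →  sig = (2; 1)
  P={7,8}:  v_{7} + v_{8} = v_{4}  →  sig = (2; 1)
  P={2,3}:  v_{2} + v_{3} = 2·v_{1} + v_{5} + v_{8}  →  sig = (2; 1,1,2)
  P={2,7}:  v_{2} + v_{7} = 2·v_{1} + v_{5} + v_{6}  →  sig = (2; 1,1,2)
  P={2,9}:  v_{2} + v_{9} = 2·v_{1} + v_{3} + v_{5}  →  sig = (2; 1,1,2)
  P={3,7}:  v_{3} + v_{7} = v_{1} + 2·v_{4} + v_{5}  →  sig = (2; 1,1,2)
  P={6,9}:  v_{6} + v_{9} = v_{1} + 2·v_{4} + v_{5}  →  sig = (2; 1,1,2)
  P={8,9}:  v_{8} + v_{9} = 2·v_{3}  →  sig = (2; 2)
  P={7,9}:  v_{7} + v_{9} = 2·v_{1} + 3·v_{4} + 2·v_{5}  →  sig = (2; 2,2,3)
  P={1,5,6,8}:  v_{1} + v_{5} + v_{6} + v_{8} = 0  →  sig = (4; —)
  P={1,3,4,5}:  v_{1} + v_{3} + v_{4} + v_{5} = v_{9}  →  sig = (4; 1)
  P={1,4,5,6}:  v_{1} + v_{4} + v_{5} + v_{6} = v_{7}  →  sig = (4; 1)
  P={1,4,5,8}:  v_{1} + v_{4} + v_{5} + v_{8} = v_{3}  →  sig = (4; 1)

Signatures (|P|; sorted positive RHS coefficients), sorted:
    |P|=2: 10 collections, coeffs (1), (1), (1), (1,1,2), (1,1,2), (1,1,2), (1,1,2), (1,1,2), (2), (2,2,3)
    |P|=4: 4 collections, coeffs (), (1), (1), (1)


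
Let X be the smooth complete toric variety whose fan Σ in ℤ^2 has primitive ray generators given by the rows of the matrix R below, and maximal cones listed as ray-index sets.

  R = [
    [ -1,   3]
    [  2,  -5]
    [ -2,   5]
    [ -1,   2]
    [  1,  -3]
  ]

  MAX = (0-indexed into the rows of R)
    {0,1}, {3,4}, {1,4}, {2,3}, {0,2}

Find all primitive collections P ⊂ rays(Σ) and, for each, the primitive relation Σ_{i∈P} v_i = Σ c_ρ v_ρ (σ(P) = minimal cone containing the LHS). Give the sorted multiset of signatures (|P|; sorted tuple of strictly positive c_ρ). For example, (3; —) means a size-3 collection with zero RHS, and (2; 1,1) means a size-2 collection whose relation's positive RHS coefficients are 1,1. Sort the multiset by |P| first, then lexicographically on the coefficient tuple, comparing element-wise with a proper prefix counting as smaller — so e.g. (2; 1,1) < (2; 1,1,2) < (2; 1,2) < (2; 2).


Primitive collections (5):

  • {0,4}:  v_{0} + v_{4} = 0  ⟹  sig = (2; —)
  • {1,2}:  v_{1} + v_{2} = 0  ⟹  sig = (2; —)
  • {0,3}:  v_{0} + v_{3} = v_{2}  ⟹  sig = (2; 1)
  • {1,3}:  v_{1} + v_{3} = v_{4}  ⟹  sig = (2; 1)
  • {2,4}:  v_{2} + v_{4} = v_{3}  ⟹  sig = (2; 1)

Sorted signature multiset PRS(X):
[(2; —), (2; —), (2; 1), (2; 1), (2; 1)]


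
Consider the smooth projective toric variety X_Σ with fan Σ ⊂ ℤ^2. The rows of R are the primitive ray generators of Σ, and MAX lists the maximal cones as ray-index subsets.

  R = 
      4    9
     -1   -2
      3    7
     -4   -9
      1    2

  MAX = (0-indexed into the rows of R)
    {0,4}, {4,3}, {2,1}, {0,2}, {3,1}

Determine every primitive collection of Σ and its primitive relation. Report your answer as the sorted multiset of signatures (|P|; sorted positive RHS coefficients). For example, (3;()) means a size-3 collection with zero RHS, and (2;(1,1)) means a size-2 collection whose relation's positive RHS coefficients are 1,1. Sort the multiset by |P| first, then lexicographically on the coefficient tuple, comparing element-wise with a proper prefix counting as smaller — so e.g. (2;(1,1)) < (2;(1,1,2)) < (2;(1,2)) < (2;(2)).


Minimal non-faces — 5 found among 5 rays, 5 max cones:

  {0,3}:  v_{0} + v_{3} = 0  ⇒ sig = (2;())
  {1,4}:  v_{1} + v_{4} = 0  ⇒ sig = (2;())
  {0,1}:  v_{0} + v_{1} = v_{2}  ⇒ sig = (2;(1))
  {2,3}:  v_{2} + v_{3} = v_{1}  ⇒ sig = (2;(1))
  {2,4}:  v_{2} + v_{4} = v_{0}  ⇒ sig = (2;(1))

so the primitive-relation signature multiset is
{ (2;()) ×2,  (2;(1)) ×3 }


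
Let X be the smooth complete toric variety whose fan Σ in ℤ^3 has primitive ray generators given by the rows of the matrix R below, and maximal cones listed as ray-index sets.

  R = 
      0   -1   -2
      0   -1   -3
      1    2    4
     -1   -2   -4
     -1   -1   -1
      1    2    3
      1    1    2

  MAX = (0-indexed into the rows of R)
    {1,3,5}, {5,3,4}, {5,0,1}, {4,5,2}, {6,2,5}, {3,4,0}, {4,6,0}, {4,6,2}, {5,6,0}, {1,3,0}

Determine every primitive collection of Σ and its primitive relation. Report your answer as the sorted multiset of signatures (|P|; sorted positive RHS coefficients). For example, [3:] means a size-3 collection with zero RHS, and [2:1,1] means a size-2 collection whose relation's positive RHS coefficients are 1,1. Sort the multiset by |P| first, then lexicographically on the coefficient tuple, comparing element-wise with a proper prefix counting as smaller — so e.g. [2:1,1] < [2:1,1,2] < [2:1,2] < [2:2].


9 minimal non-faces of Δ(Σ) (on 7 rays):

  • {2,3}:  v_{2} + v_{3} = 0  ⇒ sig = [2:]
  • {0,2}:  v_{0} + v_{2} = v_{6}  ⇒ sig = [2:1]
  • {1,4}:  v_{1} + v_{4} = v_{3}  ⇒ sig = [2:1]
  • {3,6}:  v_{3} + v_{6} = v_{0}  ⇒ sig = [2:1]
  • {1,2}:  v_{1} + v_{2} = v_{0} + v_{5}  ⇒ sig = [2:1,1]
  • {1,6}:  v_{1} + v_{6} = 2·v_{0} + v_{5}  ⇒ sig = [2:1,2]
  • {0,4,5}:  v_{0} + v_{4} + v_{5} = 0  ⇒ sig = [3:]
  • {0,3,5}:  v_{0} + v_{3} + v_{5} = v_{1}  ⇒ sig = [3:1]
  • {4,5,6}:  v_{4} + v_{5} + v_{6} = v_{2}  ⇒ sig = [3:1]

Signatures (|P|; sorted positive RHS coefficients), sorted:
    [2:]
    [2:1]
    [2:1]
    [2:1]
    [2:1,1]
    [2:1,2]
    [3:]
    [3:1]
    [3:1]
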